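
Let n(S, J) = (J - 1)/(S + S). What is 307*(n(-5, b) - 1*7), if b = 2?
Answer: -21797/10 ≈ -2179.7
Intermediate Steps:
n(S, J) = (-1 + J)/(2*S) (n(S, J) = (-1 + J)/((2*S)) = (-1 + J)*(1/(2*S)) = (-1 + J)/(2*S))
307*(n(-5, b) - 1*7) = 307*((½)*(-1 + 2)/(-5) - 1*7) = 307*((½)*(-⅕)*1 - 7) = 307*(-⅒ - 7) = 307*(-71/10) = -21797/10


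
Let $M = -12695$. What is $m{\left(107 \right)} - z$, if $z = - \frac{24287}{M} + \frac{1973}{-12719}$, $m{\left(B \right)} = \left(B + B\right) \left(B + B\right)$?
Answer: $\frac{7394291159062}{161467705} \approx 45794.0$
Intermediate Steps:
$m{\left(B \right)} = 4 B^{2}$ ($m{\left(B \right)} = 2 B 2 B = 4 B^{2}$)
$z = \frac{283859118}{161467705}$ ($z = - \frac{24287}{-12695} + \frac{1973}{-12719} = \left(-24287\right) \left(- \frac{1}{12695}\right) + 1973 \left(- \frac{1}{12719}\right) = \frac{24287}{12695} - \frac{1973}{12719} = \frac{283859118}{161467705} \approx 1.758$)
$m{\left(107 \right)} - z = 4 \cdot 107^{2} - \frac{283859118}{161467705} = 4 \cdot 11449 - \frac{283859118}{161467705} = 45796 - \frac{283859118}{161467705} = \frac{7394291159062}{161467705}$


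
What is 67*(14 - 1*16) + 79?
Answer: -55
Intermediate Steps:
67*(14 - 1*16) + 79 = 67*(14 - 16) + 79 = 67*(-2) + 79 = -134 + 79 = -55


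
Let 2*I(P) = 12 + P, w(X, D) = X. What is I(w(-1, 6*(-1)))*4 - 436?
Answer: -414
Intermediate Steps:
I(P) = 6 + P/2 (I(P) = (12 + P)/2 = 6 + P/2)
I(w(-1, 6*(-1)))*4 - 436 = (6 + (1/2)*(-1))*4 - 436 = (6 - 1/2)*4 - 436 = (11/2)*4 - 436 = 22 - 436 = -414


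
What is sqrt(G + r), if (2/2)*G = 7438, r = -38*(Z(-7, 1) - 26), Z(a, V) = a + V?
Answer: sqrt(8654) ≈ 93.027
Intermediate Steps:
Z(a, V) = V + a
r = 1216 (r = -38*((1 - 7) - 26) = -38*(-6 - 26) = -38*(-32) = 1216)
G = 7438
sqrt(G + r) = sqrt(7438 + 1216) = sqrt(8654)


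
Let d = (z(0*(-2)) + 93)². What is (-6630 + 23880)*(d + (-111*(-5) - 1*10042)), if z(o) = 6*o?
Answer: -14455500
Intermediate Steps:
d = 8649 (d = (6*(0*(-2)) + 93)² = (6*0 + 93)² = (0 + 93)² = 93² = 8649)
(-6630 + 23880)*(d + (-111*(-5) - 1*10042)) = (-6630 + 23880)*(8649 + (-111*(-5) - 1*10042)) = 17250*(8649 + (555 - 10042)) = 17250*(8649 - 9487) = 17250*(-838) = -14455500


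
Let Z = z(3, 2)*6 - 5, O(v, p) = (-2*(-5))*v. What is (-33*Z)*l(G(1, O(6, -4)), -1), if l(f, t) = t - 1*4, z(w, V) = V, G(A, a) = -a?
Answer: 1155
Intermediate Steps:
O(v, p) = 10*v
l(f, t) = -4 + t (l(f, t) = t - 4 = -4 + t)
Z = 7 (Z = 2*6 - 5 = 12 - 5 = 7)
(-33*Z)*l(G(1, O(6, -4)), -1) = (-33*7)*(-4 - 1) = -231*(-5) = 1155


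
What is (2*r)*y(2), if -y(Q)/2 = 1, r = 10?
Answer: -40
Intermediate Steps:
y(Q) = -2 (y(Q) = -2*1 = -2)
(2*r)*y(2) = (2*10)*(-2) = 20*(-2) = -40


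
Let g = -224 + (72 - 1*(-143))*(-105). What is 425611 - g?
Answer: 448410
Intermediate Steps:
g = -22799 (g = -224 + (72 + 143)*(-105) = -224 + 215*(-105) = -224 - 22575 = -22799)
425611 - g = 425611 - 1*(-22799) = 425611 + 22799 = 448410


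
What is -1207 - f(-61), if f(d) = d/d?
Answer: -1208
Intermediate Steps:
f(d) = 1
-1207 - f(-61) = -1207 - 1*1 = -1207 - 1 = -1208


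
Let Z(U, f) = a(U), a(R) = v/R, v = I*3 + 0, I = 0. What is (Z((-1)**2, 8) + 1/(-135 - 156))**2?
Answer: 1/84681 ≈ 1.1809e-5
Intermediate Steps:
v = 0 (v = 0*3 + 0 = 0 + 0 = 0)
a(R) = 0 (a(R) = 0/R = 0)
Z(U, f) = 0
(Z((-1)**2, 8) + 1/(-135 - 156))**2 = (0 + 1/(-135 - 156))**2 = (0 + 1/(-291))**2 = (0 - 1/291)**2 = (-1/291)**2 = 1/84681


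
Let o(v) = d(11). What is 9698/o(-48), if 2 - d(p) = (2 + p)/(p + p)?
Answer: 213356/31 ≈ 6882.5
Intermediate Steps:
d(p) = 2 - (2 + p)/(2*p) (d(p) = 2 - (2 + p)/(p + p) = 2 - (2 + p)/(2*p))
o(v) = 31/22 (o(v) = 3/2 - 1/11 = 31/22)
9698/o(-48) = 9698/(31/22) = 9698*(22/31) = 213356/31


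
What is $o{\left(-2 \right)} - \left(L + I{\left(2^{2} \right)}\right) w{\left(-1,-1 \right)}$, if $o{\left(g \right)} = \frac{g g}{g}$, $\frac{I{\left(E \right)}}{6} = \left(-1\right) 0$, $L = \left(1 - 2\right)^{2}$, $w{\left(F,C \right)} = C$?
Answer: $-1$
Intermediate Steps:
$L = 1$ ($L = \left(-1\right)^{2} = 1$)
$I{\left(E \right)} = 0$ ($I{\left(E \right)} = 6 \left(\left(-1\right) 0\right) = 6 \cdot 0 = 0$)
$o{\left(g \right)} = g$ ($o{\left(g \right)} = \frac{g^{2}}{g} = g$)
$o{\left(-2 \right)} - \left(L + I{\left(2^{2} \right)}\right) w{\left(-1,-1 \right)} = -2 - \left(1 + 0\right) \left(-1\right) = -2 - 1 \left(-1\right) = -2 - -1 = -2 + 1 = -1$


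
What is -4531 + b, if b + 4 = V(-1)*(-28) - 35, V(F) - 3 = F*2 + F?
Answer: -4570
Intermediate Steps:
V(F) = 3 + 3*F (V(F) = 3 + (F*2 + F) = 3 + (2*F + F) = 3 + 3*F)
b = -39 (b = -4 + ((3 + 3*(-1))*(-28) - 35) = -4 + ((3 - 3)*(-28) - 35) = -4 + (0*(-28) - 35) = -4 + (0 - 35) = -4 - 35 = -39)
-4531 + b = -4531 - 39 = -4570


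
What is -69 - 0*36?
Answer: -69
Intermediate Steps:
-69 - 0*36 = -69 - 21*0 = -69 + 0 = -69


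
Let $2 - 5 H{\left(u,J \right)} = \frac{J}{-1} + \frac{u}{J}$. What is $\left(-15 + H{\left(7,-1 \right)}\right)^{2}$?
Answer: $\frac{4489}{25} \approx 179.56$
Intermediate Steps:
$H{\left(u,J \right)} = \frac{2}{5} + \frac{J}{5} - \frac{u}{5 J}$ ($H{\left(u,J \right)} = \frac{2}{5} - \frac{\frac{J}{-1} + \frac{u}{J}}{5} = \frac{2}{5} - \frac{J \left(-1\right) + \frac{u}{J}}{5} = \frac{2}{5} - \frac{- J + \frac{u}{J}}{5} = \frac{2}{5} + \left(\frac{J}{5} - \frac{u}{5 J}\right) = \frac{2}{5} + \frac{J}{5} - \frac{u}{5 J}$)
$\left(-15 + H{\left(7,-1 \right)}\right)^{2} = \left(-15 + \frac{\left(-1\right) 7 - \left(2 - 1\right)}{5 \left(-1\right)}\right)^{2} = \left(-15 + \frac{1}{5} \left(-1\right) \left(-7 - 1\right)\right)^{2} = \left(-15 + \frac{1}{5} \left(-1\right) \left(-8\right)\right)^{2} = \left(-15 + \frac{8}{5}\right)^{2} = \left(- \frac{67}{5}\right)^{2} = \frac{4489}{25}$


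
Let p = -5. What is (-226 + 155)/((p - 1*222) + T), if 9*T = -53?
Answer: 639/2096 ≈ 0.30487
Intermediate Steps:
T = -53/9 (T = (⅑)*(-53) = -53/9 ≈ -5.8889)
(-226 + 155)/((p - 1*222) + T) = (-226 + 155)/((-5 - 1*222) - 53/9) = -71/((-5 - 222) - 53/9) = -71/(-227 - 53/9) = -71/(-2096/9) = -71*(-9/2096) = 639/2096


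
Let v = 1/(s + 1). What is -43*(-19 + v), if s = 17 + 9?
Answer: 22016/27 ≈ 815.41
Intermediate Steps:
s = 26
v = 1/27 (v = 1/(26 + 1) = 1/27 ≈ 0.037037)
-43*(-19 + v) = -43*(-19 + 1/27) = -43*(-512/27) = 22016/27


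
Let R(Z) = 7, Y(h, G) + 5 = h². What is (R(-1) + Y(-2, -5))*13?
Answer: 78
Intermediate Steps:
Y(h, G) = -5 + h²
(R(-1) + Y(-2, -5))*13 = (7 + (-5 + (-2)²))*13 = (7 + (-5 + 4))*13 = (7 - 1)*13 = 6*13 = 78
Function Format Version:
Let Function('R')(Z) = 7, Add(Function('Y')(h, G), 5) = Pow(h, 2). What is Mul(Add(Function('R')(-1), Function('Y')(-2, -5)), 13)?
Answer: 78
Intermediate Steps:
Function('Y')(h, G) = Add(-5, Pow(h, 2))
Mul(Add(Function('R')(-1), Function('Y')(-2, -5)), 13) = Mul(Add(7, Add(-5, Pow(-2, 2))), 13) = Mul(Add(7, Add(-5, 4)), 13) = Mul(Add(7, -1), 13) = Mul(6, 13) = 78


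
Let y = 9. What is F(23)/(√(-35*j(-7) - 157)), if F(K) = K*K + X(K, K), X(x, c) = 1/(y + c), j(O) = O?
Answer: 1539*√22/128 ≈ 56.395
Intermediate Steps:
X(x, c) = 1/(9 + c)
F(K) = K² + 1/(9 + K) (F(K) = K*K + 1/(9 + K) = K² + 1/(9 + K))
F(23)/(√(-35*j(-7) - 157)) = ((1 + 23²*(9 + 23))/(9 + 23))/(√(-35*(-7) - 157)) = ((1 + 529*32)/32)/(√(245 - 157)) = ((1 + 16928)/32)/(√88) = ((1/32)*16929)/((2*√22)) = 16929*(√22/44)/32 = 1539*√22/128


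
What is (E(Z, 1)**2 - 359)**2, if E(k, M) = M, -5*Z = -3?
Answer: 128164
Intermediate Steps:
Z = 3/5 (Z = -1/5*(-3) = 3/5 ≈ 0.60000)
(E(Z, 1)**2 - 359)**2 = (1**2 - 359)**2 = (1 - 359)**2 = (-358)**2 = 128164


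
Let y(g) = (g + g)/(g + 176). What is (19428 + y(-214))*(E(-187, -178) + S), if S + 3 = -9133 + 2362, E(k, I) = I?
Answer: -2567693392/19 ≈ -1.3514e+8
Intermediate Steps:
S = -6774 (S = -3 + (-9133 + 2362) = -3 - 6771 = -6774)
y(g) = 2*g/(176 + g) (y(g) = (2*g)/(176 + g) = 2*g/(176 + g))
(19428 + y(-214))*(E(-187, -178) + S) = (19428 + 2*(-214)/(176 - 214))*(-178 - 6774) = (19428 + 2*(-214)/(-38))*(-6952) = (19428 + 2*(-214)*(-1/38))*(-6952) = (19428 + 214/19)*(-6952) = (369346/19)*(-6952) = -2567693392/19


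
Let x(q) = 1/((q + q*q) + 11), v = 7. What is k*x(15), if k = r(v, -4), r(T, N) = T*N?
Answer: -28/251 ≈ -0.11155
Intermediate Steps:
r(T, N) = N*T
k = -28 (k = -4*7 = -28)
x(q) = 1/(11 + q + q²) (x(q) = 1/((q + q²) + 11) = 1/(11 + q + q²))
k*x(15) = -28/(11 + 15 + 15²) = -28/(11 + 15 + 225) = -28/251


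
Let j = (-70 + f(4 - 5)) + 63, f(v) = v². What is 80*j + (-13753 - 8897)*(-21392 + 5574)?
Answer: 358277220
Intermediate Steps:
j = -6 (j = (-70 + (4 - 5)²) + 63 = (-70 + (-1)²) + 63 = (-70 + 1) + 63 = -69 + 63 = -6)
80*j + (-13753 - 8897)*(-21392 + 5574) = 80*(-6) + (-13753 - 8897)*(-21392 + 5574) = -480 - 22650*(-15818) = -480 + 358277700 = 358277220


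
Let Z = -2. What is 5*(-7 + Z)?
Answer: -45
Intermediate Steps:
5*(-7 + Z) = 5*(-7 - 2) = 5*(-9) = -45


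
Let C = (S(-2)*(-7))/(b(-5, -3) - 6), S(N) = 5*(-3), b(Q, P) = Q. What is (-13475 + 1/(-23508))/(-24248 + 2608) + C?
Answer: -49930404289/5595844320 ≈ -8.9228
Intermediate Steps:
S(N) = -15
C = -105/11 (C = (-15*(-7))/(-5 - 6) = 105/(-11) = 105*(-1/11) = -105/11 ≈ -9.5455)
(-13475 + 1/(-23508))/(-24248 + 2608) + C = (-13475 + 1/(-23508))/(-24248 + 2608) - 105/11 = (-13475 - 1/23508)/(-21640) - 105/11 = -316770301/23508*(-1/21640) - 105/11 = 316770301/508713120 - 105/11 = -49930404289/5595844320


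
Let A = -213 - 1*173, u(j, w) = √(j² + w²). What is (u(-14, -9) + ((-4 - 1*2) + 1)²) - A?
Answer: 411 + √277 ≈ 427.64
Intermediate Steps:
A = -386 (A = -213 - 173 = -386)
(u(-14, -9) + ((-4 - 1*2) + 1)²) - A = (√((-14)² + (-9)²) + ((-4 - 1*2) + 1)²) - 1*(-386) = (√(196 + 81) + ((-4 - 2) + 1)²) + 386 = (√277 + (-6 + 1)²) + 386 = (√277 + (-5)²) + 386 = (√277 + 25) + 386 = (25 + √277) + 386 = 411 + √277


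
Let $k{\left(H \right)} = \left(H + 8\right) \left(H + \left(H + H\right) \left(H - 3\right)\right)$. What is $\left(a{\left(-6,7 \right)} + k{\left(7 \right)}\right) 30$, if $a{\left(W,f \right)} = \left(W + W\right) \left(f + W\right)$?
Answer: $27990$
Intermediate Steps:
$a{\left(W,f \right)} = 2 W \left(W + f\right)$
$k{\left(H \right)} = \left(8 + H\right) \left(H + 2 H \left(-3 + H\right)\right)$
$\left(a{\left(-6,7 \right)} + k{\left(7 \right)}\right) 30 = \left(2 \left(-6\right) \left(-6 + 7\right) + 7 \left(-40 + 2 \cdot 7^{2} + 11 \cdot 7\right)\right) 30 = \left(2 \left(-6\right) 1 + 7 \left(-40 + 2 \cdot 49 + 77\right)\right) 30 = \left(-12 + 7 \left(-40 + 98 + 77\right)\right) 30 = \left(-12 + 7 \cdot 135\right) 30 = \left(-12 + 945\right) 30 = 933 \cdot 30 = 27990$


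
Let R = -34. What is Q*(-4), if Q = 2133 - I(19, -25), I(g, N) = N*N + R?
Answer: -6168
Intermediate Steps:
I(g, N) = -34 + N**2 (I(g, N) = N*N - 34 = N**2 - 34 = -34 + N**2)
Q = 1542 (Q = 2133 - (-34 + (-25)**2) = 2133 - (-34 + 625) = 2133 - 1*591 = 2133 - 591 = 1542)
Q*(-4) = 1542*(-4) = -6168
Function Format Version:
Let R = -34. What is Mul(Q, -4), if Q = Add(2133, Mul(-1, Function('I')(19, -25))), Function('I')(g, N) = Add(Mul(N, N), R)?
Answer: -6168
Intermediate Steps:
Function('I')(g, N) = Add(-34, Pow(N, 2)) (Function('I')(g, N) = Add(Mul(N, N), -34) = Add(Pow(N, 2), -34) = Add(-34, Pow(N, 2)))
Q = 1542 (Q = Add(2133, Mul(-1, Add(-34, Pow(-25, 2)))) = Add(2133, Mul(-1, Add(-34, 625))) = Add(2133, Mul(-1, 591)) = Add(2133, -591) = 1542)
Mul(Q, -4) = Mul(1542, -4) = -6168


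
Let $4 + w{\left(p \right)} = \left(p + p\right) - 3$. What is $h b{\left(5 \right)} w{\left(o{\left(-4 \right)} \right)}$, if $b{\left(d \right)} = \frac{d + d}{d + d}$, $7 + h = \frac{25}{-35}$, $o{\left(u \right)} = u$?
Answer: $\frac{810}{7} \approx 115.71$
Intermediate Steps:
$h = - \frac{54}{7}$ ($h = -7 + \frac{25}{-35} = -7 + 25 \left(- \frac{1}{35}\right) = -7 - \frac{5}{7} = - \frac{54}{7} \approx -7.7143$)
$w{\left(p \right)} = -7 + 2 p$ ($w{\left(p \right)} = -4 + \left(\left(p + p\right) - 3\right) = -4 + \left(2 p - 3\right) = -4 + \left(-3 + 2 p\right) = -7 + 2 p$)
$b{\left(d \right)} = 1$ ($b{\left(d \right)} = \frac{2 d}{2 d} = 2 d \frac{1}{2 d} = 1$)
$h b{\left(5 \right)} w{\left(o{\left(-4 \right)} \right)} = \left(- \frac{54}{7}\right) 1 \left(-7 + 2 \left(-4\right)\right) = - \frac{54 \left(-7 - 8\right)}{7} = \left(- \frac{54}{7}\right) \left(-15\right) = \frac{810}{7}$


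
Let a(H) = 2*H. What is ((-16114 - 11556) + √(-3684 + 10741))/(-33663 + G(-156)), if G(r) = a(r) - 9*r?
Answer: 27670/32571 - √7057/32571 ≈ 0.84695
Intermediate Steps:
G(r) = -7*r (G(r) = 2*r - 9*r = -7*r)
((-16114 - 11556) + √(-3684 + 10741))/(-33663 + G(-156)) = ((-16114 - 11556) + √(-3684 + 10741))/(-33663 - 7*(-156)) = (-27670 + √7057)/(-33663 + 1092) = (-27670 + √7057)/(-32571) = (-27670 + √7057)*(-1/32571) = 27670/32571 - √7057/32571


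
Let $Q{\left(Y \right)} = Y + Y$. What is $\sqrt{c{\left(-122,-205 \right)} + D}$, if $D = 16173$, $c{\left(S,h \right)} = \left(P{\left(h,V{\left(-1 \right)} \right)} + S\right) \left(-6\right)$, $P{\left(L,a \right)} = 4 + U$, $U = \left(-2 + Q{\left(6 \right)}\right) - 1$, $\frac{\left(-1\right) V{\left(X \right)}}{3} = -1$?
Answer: $\sqrt{16827} \approx 129.72$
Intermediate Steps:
$Q{\left(Y \right)} = 2 Y$
$V{\left(X \right)} = 3$ ($V{\left(X \right)} = \left(-3\right) \left(-1\right) = 3$)
$U = 9$ ($U = \left(-2 + 2 \cdot 6\right) - 1 = \left(-2 + 12\right) - 1 = 10 - 1 = 9$)
$P{\left(L,a \right)} = 13$ ($P{\left(L,a \right)} = 4 + 9 = 13$)
$c{\left(S,h \right)} = -78 - 6 S$ ($c{\left(S,h \right)} = \left(13 + S\right) \left(-6\right) = -78 - 6 S$)
$\sqrt{c{\left(-122,-205 \right)} + D} = \sqrt{\left(-78 - -732\right) + 16173} = \sqrt{\left(-78 + 732\right) + 16173} = \sqrt{654 + 16173} = \sqrt{16827}$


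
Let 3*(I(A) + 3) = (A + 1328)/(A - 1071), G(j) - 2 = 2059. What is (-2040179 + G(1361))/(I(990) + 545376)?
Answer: -495262674/132523321 ≈ -3.7372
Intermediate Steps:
G(j) = 2061 (G(j) = 2 + 2059 = 2061)
I(A) = -3 + (1328 + A)/(3*(-1071 + A)) (I(A) = -3 + ((A + 1328)/(A - 1071))/3 = -3 + ((1328 + A)/(-1071 + A))/3 = -3 + (1328 + A)/(3*(-1071 + A)))
(-2040179 + G(1361))/(I(990) + 545376) = (-2040179 + 2061)/((10967 - 8*990)/(3*(-1071 + 990)) + 545376) = -2038118/((⅓)*(10967 - 7920)/(-81) + 545376) = -2038118/((⅓)*(-1/81)*3047 + 545376) = -2038118/(-3047/243 + 545376) = -2038118/132523321/243 = -2038118*243/132523321 = -495262674/132523321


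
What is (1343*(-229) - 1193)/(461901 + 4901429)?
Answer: -30874/536333 ≈ -0.057565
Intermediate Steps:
(1343*(-229) - 1193)/(461901 + 4901429) = (-307547 - 1193)/5363330 = -308740*1/5363330 = -30874/536333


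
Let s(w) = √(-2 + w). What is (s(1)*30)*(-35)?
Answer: -1050*I ≈ -1050.0*I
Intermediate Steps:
(s(1)*30)*(-35) = (√(-2 + 1)*30)*(-35) = (√(-1)*30)*(-35) = (I*30)*(-35) = (30*I)*(-35) = -1050*I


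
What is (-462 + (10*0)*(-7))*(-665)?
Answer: 307230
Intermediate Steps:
(-462 + (10*0)*(-7))*(-665) = (-462 + 0*(-7))*(-665) = (-462 + 0)*(-665) = -462*(-665) = 307230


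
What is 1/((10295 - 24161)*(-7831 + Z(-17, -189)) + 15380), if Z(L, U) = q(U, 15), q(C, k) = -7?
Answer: 1/108697088 ≈ 9.1999e-9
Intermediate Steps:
Z(L, U) = -7
1/((10295 - 24161)*(-7831 + Z(-17, -189)) + 15380) = 1/((10295 - 24161)*(-7831 - 7) + 15380) = 1/(-13866*(-7838) + 15380) = 1/(108681708 + 15380) = 1/108697088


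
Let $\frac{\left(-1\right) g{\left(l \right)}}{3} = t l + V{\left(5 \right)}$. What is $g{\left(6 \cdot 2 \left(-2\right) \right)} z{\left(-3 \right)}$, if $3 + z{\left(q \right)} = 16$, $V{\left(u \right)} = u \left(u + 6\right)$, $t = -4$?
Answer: $-5889$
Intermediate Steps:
$V{\left(u \right)} = u \left(6 + u\right)$
$z{\left(q \right)} = 13$ ($z{\left(q \right)} = -3 + 16 = 13$)
$g{\left(l \right)} = -165 + 12 l$ ($g{\left(l \right)} = - 3 \left(- 4 l + 5 \left(6 + 5\right)\right) = - 3 \left(- 4 l + 5 \cdot 11\right) = - 3 \left(- 4 l + 55\right) = - 3 \left(55 - 4 l\right) = -165 + 12 l$)
$g{\left(6 \cdot 2 \left(-2\right) \right)} z{\left(-3 \right)} = \left(-165 + 12 \cdot 6 \cdot 2 \left(-2\right)\right) 13 = \left(-165 + 12 \cdot 12 \left(-2\right)\right) 13 = \left(-165 + 12 \left(-24\right)\right) 13 = \left(-165 - 288\right) 13 = \left(-453\right) 13 = -5889$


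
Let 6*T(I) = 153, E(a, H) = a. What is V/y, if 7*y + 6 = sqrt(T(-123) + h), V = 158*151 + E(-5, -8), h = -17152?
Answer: -2003652/34325 - 166971*I*sqrt(68506)/34325 ≈ -58.373 - 1273.2*I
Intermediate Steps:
T(I) = 51/2 (T(I) = (1/6)*153 = 51/2)
V = 23853 (V = 158*151 - 5 = 23858 - 5 = 23853)
y = -6/7 + I*sqrt(68506)/14 (y = -6/7 + sqrt(51/2 - 17152)/7 = -6/7 + sqrt(-34253/2)/7 = -6/7 + (I*sqrt(68506)/2)/7 = -6/7 + I*sqrt(68506)/14 ≈ -0.85714 + 18.695*I)
V/y = 23853/(-6/7 + I*sqrt(68506)/14)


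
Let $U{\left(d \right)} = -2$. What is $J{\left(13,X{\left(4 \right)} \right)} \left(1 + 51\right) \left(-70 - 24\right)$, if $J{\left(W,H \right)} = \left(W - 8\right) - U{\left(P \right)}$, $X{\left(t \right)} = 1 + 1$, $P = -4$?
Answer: $-34216$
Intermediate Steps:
$X{\left(t \right)} = 2$
$J{\left(W,H \right)} = -6 + W$ ($J{\left(W,H \right)} = \left(W - 8\right) - -2 = \left(W - 8\right) + 2 = \left(-8 + W\right) + 2 = -6 + W$)
$J{\left(13,X{\left(4 \right)} \right)} \left(1 + 51\right) \left(-70 - 24\right) = \left(-6 + 13\right) \left(1 + 51\right) \left(-70 - 24\right) = 7 \cdot 52 \left(-94\right) = 7 \left(-4888\right) = -34216$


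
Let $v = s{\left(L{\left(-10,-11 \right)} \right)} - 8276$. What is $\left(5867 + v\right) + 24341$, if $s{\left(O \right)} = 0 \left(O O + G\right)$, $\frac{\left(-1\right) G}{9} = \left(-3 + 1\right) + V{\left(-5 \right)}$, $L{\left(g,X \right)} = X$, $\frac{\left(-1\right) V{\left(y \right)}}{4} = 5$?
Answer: $21932$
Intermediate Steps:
$V{\left(y \right)} = -20$ ($V{\left(y \right)} = \left(-4\right) 5 = -20$)
$G = 198$ ($G = - 9 \left(\left(-3 + 1\right) - 20\right) = - 9 \left(-2 - 20\right) = \left(-9\right) \left(-22\right) = 198$)
$s{\left(O \right)} = 0$ ($s{\left(O \right)} = 0 \left(O O + 198\right) = 0 \left(O^{2} + 198\right) = 0 \left(198 + O^{2}\right) = 0$)
$v = -8276$ ($v = 0 - 8276 = -8276$)
$\left(5867 + v\right) + 24341 = \left(5867 - 8276\right) + 24341 = -2409 + 24341 = 21932$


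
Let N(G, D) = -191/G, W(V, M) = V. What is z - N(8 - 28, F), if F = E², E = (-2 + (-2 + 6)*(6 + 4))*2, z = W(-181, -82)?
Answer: -3811/20 ≈ -190.55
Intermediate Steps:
z = -181
E = 76 (E = (-2 + 4*10)*2 = (-2 + 40)*2 = 38*2 = 76)
F = 5776 (F = 76² = 5776)
z - N(8 - 28, F) = -181 - (-191)/(8 - 28) = -181 - (-191)/(-20) = -181 - (-191)*(-1)/20 = -181 - 1*191/20 = -181 - 191/20 = -3811/20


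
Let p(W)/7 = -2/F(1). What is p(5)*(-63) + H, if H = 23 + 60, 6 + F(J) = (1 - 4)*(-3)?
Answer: 377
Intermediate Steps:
F(J) = 3 (F(J) = -6 + (1 - 4)*(-3) = -6 - 3*(-3) = -6 + 9 = 3)
p(W) = -14/3 (p(W) = 7*(-2/3) = 7*(-2*⅓) = 7*(-⅔) = -14/3)
H = 83
p(5)*(-63) + H = -14/3*(-63) + 83 = 294 + 83 = 377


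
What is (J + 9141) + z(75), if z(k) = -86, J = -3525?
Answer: 5530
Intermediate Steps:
(J + 9141) + z(75) = (-3525 + 9141) - 86 = 5616 - 86 = 5530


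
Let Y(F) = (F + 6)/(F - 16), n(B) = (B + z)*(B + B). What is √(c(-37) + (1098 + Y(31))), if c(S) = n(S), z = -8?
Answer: √996855/15 ≈ 66.562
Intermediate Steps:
n(B) = 2*B*(-8 + B) (n(B) = (B - 8)*(B + B) = (-8 + B)*(2*B) = 2*B*(-8 + B))
Y(F) = (6 + F)/(-16 + F)
c(S) = 2*S*(-8 + S)
√(c(-37) + (1098 + Y(31))) = √(2*(-37)*(-8 - 37) + (1098 + (6 + 31)/(-16 + 31))) = √(2*(-37)*(-45) + (1098 + 37/15)) = √(3330 + (1098 + (1/15)*37)) = √(3330 + (1098 + 37/15)) = √(3330 + 16507/15) = √(66457/15) = √996855/15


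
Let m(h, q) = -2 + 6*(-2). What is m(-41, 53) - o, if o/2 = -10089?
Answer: 20164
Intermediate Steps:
m(h, q) = -14 (m(h, q) = -2 - 12 = -14)
o = -20178 (o = 2*(-10089) = -20178)
m(-41, 53) - o = -14 - 1*(-20178) = -14 + 20178 = 20164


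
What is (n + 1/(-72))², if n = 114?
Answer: 67354849/5184 ≈ 12993.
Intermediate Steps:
(n + 1/(-72))² = (114 + 1/(-72))² = (114 - 1/72)² = (8207/72)² = 67354849/5184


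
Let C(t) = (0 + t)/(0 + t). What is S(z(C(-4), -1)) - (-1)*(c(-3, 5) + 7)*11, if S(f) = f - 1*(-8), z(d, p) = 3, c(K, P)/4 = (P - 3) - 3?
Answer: 44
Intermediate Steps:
c(K, P) = -24 + 4*P (c(K, P) = 4*((P - 3) - 3) = 4*((-3 + P) - 3) = 4*(-6 + P) = -24 + 4*P)
C(t) = 1 (C(t) = t/t = 1)
S(f) = 8 + f (S(f) = f + 8 = 8 + f)
S(z(C(-4), -1)) - (-1)*(c(-3, 5) + 7)*11 = (8 + 3) - (-1)*((-24 + 4*5) + 7)*11 = 11 - (-1)*((-24 + 20) + 7)*11 = 11 - (-1)*(-4 + 7)*11 = 11 - (-1)*3*11 = 11 - (-1)*33 = 11 - 1*(-33) = 11 + 33 = 44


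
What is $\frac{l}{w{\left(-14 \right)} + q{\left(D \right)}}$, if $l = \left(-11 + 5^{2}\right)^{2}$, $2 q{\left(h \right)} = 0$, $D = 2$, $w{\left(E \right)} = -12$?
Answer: $- \frac{49}{3} \approx -16.333$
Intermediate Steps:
$q{\left(h \right)} = 0$ ($q{\left(h \right)} = \frac{1}{2} \cdot 0 = 0$)
$l = 196$ ($l = \left(-11 + 25\right)^{2} = 14^{2} = 196$)
$\frac{l}{w{\left(-14 \right)} + q{\left(D \right)}} = \frac{1}{-12 + 0} \cdot 196 = \frac{1}{-12} \cdot 196 = \left(- \frac{1}{12}\right) 196 = - \frac{49}{3}$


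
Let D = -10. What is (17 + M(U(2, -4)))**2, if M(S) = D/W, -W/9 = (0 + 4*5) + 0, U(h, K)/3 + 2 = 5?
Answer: 94249/324 ≈ 290.89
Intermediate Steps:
U(h, K) = 9 (U(h, K) = -6 + 3*5 = -6 + 15 = 9)
W = -180 (W = -9*((0 + 4*5) + 0) = -9*((0 + 20) + 0) = -9*(20 + 0) = -9*20 = -180)
M(S) = 1/18 (M(S) = -10/(-180) = -10*(-1/180) = 1/18)
(17 + M(U(2, -4)))**2 = (17 + 1/18)**2 = (307/18)**2 = 94249/324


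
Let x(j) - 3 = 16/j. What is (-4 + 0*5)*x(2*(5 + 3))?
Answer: -16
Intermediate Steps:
x(j) = 3 + 16/j
(-4 + 0*5)*x(2*(5 + 3)) = (-4 + 0*5)*(3 + 16/((2*(5 + 3)))) = (-4 + 0)*(3 + 16/((2*8))) = -4*(3 + 16/16) = -4*(3 + 16*(1/16)) = -4*(3 + 1) = -4*4 = -16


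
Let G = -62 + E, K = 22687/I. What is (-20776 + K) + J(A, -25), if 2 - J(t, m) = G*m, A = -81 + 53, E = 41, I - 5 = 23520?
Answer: -501036288/23525 ≈ -21298.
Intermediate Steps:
I = 23525 (I = 5 + 23520 = 23525)
A = -28
K = 22687/23525 ≈ 0.96438
G = -21 (G = -62 + 41 = -21)
J(t, m) = 2 + 21*m (J(t, m) = 2 - (-21)*m = 2 + 21*m)
(-20776 + K) + J(A, -25) = (-20776 + 22687/23525) + (2 + 21*(-25)) = -488732713/23525 + (2 - 525) = -488732713/23525 - 523 = -501036288/23525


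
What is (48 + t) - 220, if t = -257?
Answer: -429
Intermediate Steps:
(48 + t) - 220 = (48 - 257) - 220 = -209 - 220 = -429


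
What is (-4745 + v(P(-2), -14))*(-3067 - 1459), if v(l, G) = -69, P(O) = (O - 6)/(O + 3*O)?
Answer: 21788164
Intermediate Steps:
P(O) = (-6 + O)/(4*O) (P(O) = (-6 + O)/((4*O)) = (-6 + O)*(1/(4*O)) = (-6 + O)/(4*O))
(-4745 + v(P(-2), -14))*(-3067 - 1459) = (-4745 - 69)*(-3067 - 1459) = -4814*(-4526) = 21788164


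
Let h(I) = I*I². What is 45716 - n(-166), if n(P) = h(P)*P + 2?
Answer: -759287422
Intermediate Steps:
h(I) = I³
n(P) = 2 + P⁴ (n(P) = P³*P + 2 = P⁴ + 2 = 2 + P⁴)
45716 - n(-166) = 45716 - (2 + (-166)⁴) = 45716 - (2 + 759333136) = 45716 - 1*759333138 = 45716 - 759333138 = -759287422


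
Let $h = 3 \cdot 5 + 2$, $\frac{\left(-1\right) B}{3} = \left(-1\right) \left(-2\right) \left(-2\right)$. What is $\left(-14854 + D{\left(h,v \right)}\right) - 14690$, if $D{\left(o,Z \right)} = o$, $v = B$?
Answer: $-29527$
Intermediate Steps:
$B = 12$ ($B = - 3 \left(-1\right) \left(-2\right) \left(-2\right) = - 3 \cdot 2 \left(-2\right) = \left(-3\right) \left(-4\right) = 12$)
$v = 12$
$h = 17$ ($h = 15 + 2 = 17$)
$\left(-14854 + D{\left(h,v \right)}\right) - 14690 = \left(-14854 + 17\right) - 14690 = -14837 - 14690 = -29527$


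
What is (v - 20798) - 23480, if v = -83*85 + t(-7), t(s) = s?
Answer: -51340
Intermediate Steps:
v = -7062 (v = -83*85 - 7 = -7055 - 7 = -7062)
(v - 20798) - 23480 = (-7062 - 20798) - 23480 = -27860 - 23480 = -51340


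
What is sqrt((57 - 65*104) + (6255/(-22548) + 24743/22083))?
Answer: 7*I*sqrt(941994160313017443)/82987914 ≈ 81.867*I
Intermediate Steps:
sqrt((57 - 65*104) + (6255/(-22548) + 24743/22083)) = sqrt((57 - 6760) + (6255*(-1/22548) + 24743*(1/22083))) = sqrt(-6703 + (-2085/7516 + 24743/22083)) = sqrt(-6703 + 139925333/165975828) = sqrt(-1112396049751/165975828) = 7*I*sqrt(941994160313017443)/82987914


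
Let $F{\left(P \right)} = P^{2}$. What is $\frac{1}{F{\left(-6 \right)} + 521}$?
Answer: $\frac{1}{557} \approx 0.0017953$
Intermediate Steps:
$\frac{1}{F{\left(-6 \right)} + 521} = \frac{1}{\left(-6\right)^{2} + 521} = \frac{1}{36 + 521} = \frac{1}{557}$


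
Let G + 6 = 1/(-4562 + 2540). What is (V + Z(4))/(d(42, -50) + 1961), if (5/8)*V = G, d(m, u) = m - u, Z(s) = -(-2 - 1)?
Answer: -33367/10377915 ≈ -0.0032152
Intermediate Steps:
Z(s) = 3 (Z(s) = -1*(-3) = 3)
G = -12133/2022 (G = -6 + 1/(-4562 + 2540) = -6 + 1/(-2022) = -6 - 1/2022 = -12133/2022 ≈ -6.0005)
V = -48532/5055 (V = (8/5)*(-12133/2022) = -48532/5055 ≈ -9.6008)
(V + Z(4))/(d(42, -50) + 1961) = (-48532/5055 + 3)/((42 - 1*(-50)) + 1961) = -33367/(5055*((42 + 50) + 1961)) = -33367/(5055*(92 + 1961)) = -33367/5055/2053 = -33367/5055*1/2053 = -33367/10377915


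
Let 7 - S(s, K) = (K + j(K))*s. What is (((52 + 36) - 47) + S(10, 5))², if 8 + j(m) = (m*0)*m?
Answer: 6084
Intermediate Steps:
j(m) = -8 (j(m) = -8 + (m*0)*m = -8 + 0*m = -8 + 0 = -8)
S(s, K) = 7 - s*(-8 + K) (S(s, K) = 7 - (K - 8)*s = 7 - (-8 + K)*s = 7 - s*(-8 + K))
(((52 + 36) - 47) + S(10, 5))² = (((52 + 36) - 47) + (7 + 8*10 - 1*5*10))² = ((88 - 47) + (7 + 80 - 50))² = (41 + 37)² = 78² = 6084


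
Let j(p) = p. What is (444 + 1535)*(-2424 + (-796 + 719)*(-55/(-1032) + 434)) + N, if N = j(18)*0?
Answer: -73209501241/1032 ≈ -7.0939e+7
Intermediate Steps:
N = 0 (N = 18*0 = 0)
(444 + 1535)*(-2424 + (-796 + 719)*(-55/(-1032) + 434)) + N = (444 + 1535)*(-2424 + (-796 + 719)*(-55/(-1032) + 434)) + 0 = 1979*(-2424 - 77*(-55*(-1/1032) + 434)) + 0 = 1979*(-2424 - 77*(55/1032 + 434)) + 0 = 1979*(-2424 - 77*447943/1032) + 0 = 1979*(-2424 - 34491611/1032) + 0 = 1979*(-36993179/1032) + 0 = -73209501241/1032 + 0 = -73209501241/1032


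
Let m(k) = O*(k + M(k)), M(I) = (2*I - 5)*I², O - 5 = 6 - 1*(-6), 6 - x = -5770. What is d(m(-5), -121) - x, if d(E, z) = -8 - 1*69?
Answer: -5853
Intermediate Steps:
x = 5776 (x = 6 - 1*(-5770) = 6 + 5770 = 5776)
O = 17 (O = 5 + (6 - 1*(-6)) = 5 + (6 + 6) = 5 + 12 = 17)
M(I) = I²*(-5 + 2*I) (M(I) = (-5 + 2*I)*I² = I²*(-5 + 2*I))
m(k) = 17*k + 17*k²*(-5 + 2*k) (m(k) = 17*(k + k²*(-5 + 2*k)) = 17*k + 17*k²*(-5 + 2*k))
d(E, z) = -77 (d(E, z) = -8 - 69 = -77)
d(m(-5), -121) - x = -77 - 1*5776 = -77 - 5776 = -5853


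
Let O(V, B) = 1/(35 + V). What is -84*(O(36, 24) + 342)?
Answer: -2039772/71 ≈ -28729.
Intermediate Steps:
-84*(O(36, 24) + 342) = -84*(1/(35 + 36) + 342) = -84*(1/71 + 342) = -84*24283/71 = -2039772/71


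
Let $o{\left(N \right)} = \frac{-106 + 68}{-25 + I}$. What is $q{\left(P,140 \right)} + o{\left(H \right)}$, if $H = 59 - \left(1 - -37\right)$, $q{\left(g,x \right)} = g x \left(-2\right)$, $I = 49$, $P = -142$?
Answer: $\frac{477101}{12} \approx 39758.0$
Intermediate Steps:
$q{\left(g,x \right)} = - 2 g x$
$H = 21$ ($H = 59 - \left(1 + 37\right) = 59 - 38 = 21$)
$o{\left(N \right)} = - \frac{19}{12}$ ($o{\left(N \right)} = \frac{-106 + 68}{-25 + 49} = - \frac{38}{24} = \left(-38\right) \frac{1}{24} = - \frac{19}{12}$)
$q{\left(P,140 \right)} + o{\left(H \right)} = \left(-2\right) \left(-142\right) 140 - \frac{19}{12} = 39760 - \frac{19}{12} = \frac{477101}{12}$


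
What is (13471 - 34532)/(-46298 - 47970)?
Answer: 21061/94268 ≈ 0.22342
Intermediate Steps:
(13471 - 34532)/(-46298 - 47970) = -21061/(-94268) = -21061*(-1/94268) = 21061/94268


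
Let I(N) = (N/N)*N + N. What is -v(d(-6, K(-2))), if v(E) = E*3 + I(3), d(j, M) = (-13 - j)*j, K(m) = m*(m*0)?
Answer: -132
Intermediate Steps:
K(m) = 0 (K(m) = m*0 = 0)
I(N) = 2*N (I(N) = 1*N + N = N + N = 2*N)
d(j, M) = j*(-13 - j)
v(E) = 6 + 3*E (v(E) = E*3 + 2*3 = 3*E + 6 = 6 + 3*E)
-v(d(-6, K(-2))) = -(6 + 3*(-1*(-6)*(13 - 6))) = -(6 + 3*(-1*(-6)*7)) = -(6 + 3*42) = -(6 + 126) = -1*132 = -132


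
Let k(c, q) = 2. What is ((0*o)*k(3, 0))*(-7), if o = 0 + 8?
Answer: 0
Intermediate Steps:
o = 8
((0*o)*k(3, 0))*(-7) = ((0*8)*2)*(-7) = (0*2)*(-7) = 0*(-7) = 0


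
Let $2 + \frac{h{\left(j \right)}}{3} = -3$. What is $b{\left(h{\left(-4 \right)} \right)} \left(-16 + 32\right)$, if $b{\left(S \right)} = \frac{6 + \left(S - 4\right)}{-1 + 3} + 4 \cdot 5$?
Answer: $216$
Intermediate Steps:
$h{\left(j \right)} = -15$ ($h{\left(j \right)} = -6 + 3 \left(-3\right) = -6 - 9 = -15$)
$b{\left(S \right)} = 21 + \frac{S}{2}$ ($b{\left(S \right)} = \frac{6 + \left(-4 + S\right)}{2} + 20 = \left(2 + S\right) \frac{1}{2} + 20 = \left(1 + \frac{S}{2}\right) + 20 = 21 + \frac{S}{2}$)
$b{\left(h{\left(-4 \right)} \right)} \left(-16 + 32\right) = \left(21 + \frac{1}{2} \left(-15\right)\right) \left(-16 + 32\right) = \left(21 - \frac{15}{2}\right) 16 = \frac{27}{2} \cdot 16 = 216$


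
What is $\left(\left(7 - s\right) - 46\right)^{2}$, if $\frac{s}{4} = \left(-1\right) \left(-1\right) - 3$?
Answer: $961$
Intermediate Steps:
$s = -8$ ($s = 4 \left(\left(-1\right) \left(-1\right) - 3\right) = 4 \left(1 - 3\right) = 4 \left(-2\right) = -8$)
$\left(\left(7 - s\right) - 46\right)^{2} = \left(\left(7 - -8\right) - 46\right)^{2} = \left(\left(7 + 8\right) - 46\right)^{2} = \left(15 - 46\right)^{2} = \left(-31\right)^{2} = 961$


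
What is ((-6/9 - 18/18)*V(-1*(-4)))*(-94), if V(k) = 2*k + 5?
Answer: 6110/3 ≈ 2036.7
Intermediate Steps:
V(k) = 5 + 2*k
((-6/9 - 18/18)*V(-1*(-4)))*(-94) = ((-6/9 - 18/18)*(5 + 2*(-1*(-4))))*(-94) = ((-6*1/9 - 18*1/18)*(5 + 2*4))*(-94) = ((-2/3 - 1)*(5 + 8))*(-94) = -5/3*13*(-94) = -65/3*(-94) = 6110/3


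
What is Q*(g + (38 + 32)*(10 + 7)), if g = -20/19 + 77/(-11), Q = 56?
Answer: 1257592/19 ≈ 66189.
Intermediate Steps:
g = -153/19 (g = -20*1/19 + 77*(-1/11) = -20/19 - 7 = -153/19 ≈ -8.0526)
Q*(g + (38 + 32)*(10 + 7)) = 56*(-153/19 + (38 + 32)*(10 + 7)) = 56*(-153/19 + 70*17) = 56*(-153/19 + 1190) = 56*(22457/19) = 1257592/19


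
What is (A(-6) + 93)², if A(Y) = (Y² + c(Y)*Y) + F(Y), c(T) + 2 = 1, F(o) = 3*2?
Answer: 19881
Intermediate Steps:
F(o) = 6
c(T) = -1 (c(T) = -2 + 1 = -1)
A(Y) = 6 + Y² - Y (A(Y) = (Y² - Y) + 6 = 6 + Y² - Y)
(A(-6) + 93)² = ((6 + (-6)² - 1*(-6)) + 93)² = ((6 + 36 + 6) + 93)² = (48 + 93)² = 141² = 19881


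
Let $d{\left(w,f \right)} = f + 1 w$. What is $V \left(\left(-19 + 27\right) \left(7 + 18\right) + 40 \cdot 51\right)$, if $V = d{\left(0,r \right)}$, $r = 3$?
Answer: $6720$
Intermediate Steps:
$d{\left(w,f \right)} = f + w$
$V = 3$ ($V = 3 + 0 = 3$)
$V \left(\left(-19 + 27\right) \left(7 + 18\right) + 40 \cdot 51\right) = 3 \left(\left(-19 + 27\right) \left(7 + 18\right) + 40 \cdot 51\right) = 3 \left(8 \cdot 25 + 2040\right) = 3 \left(200 + 2040\right) = 3 \cdot 2240 = 6720$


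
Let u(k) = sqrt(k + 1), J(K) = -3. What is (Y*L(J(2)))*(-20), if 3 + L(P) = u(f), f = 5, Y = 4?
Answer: 240 - 80*sqrt(6) ≈ 44.041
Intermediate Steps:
u(k) = sqrt(1 + k)
L(P) = -3 + sqrt(6) (L(P) = -3 + sqrt(1 + 5) = -3 + sqrt(6))
(Y*L(J(2)))*(-20) = (4*(-3 + sqrt(6)))*(-20) = (-12 + 4*sqrt(6))*(-20) = 240 - 80*sqrt(6)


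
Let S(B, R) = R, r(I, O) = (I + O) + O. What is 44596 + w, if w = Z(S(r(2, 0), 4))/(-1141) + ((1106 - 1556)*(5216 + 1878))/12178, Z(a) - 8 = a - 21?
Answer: 308011742855/6947549 ≈ 44334.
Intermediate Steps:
r(I, O) = I + 2*O
Z(a) = -13 + a (Z(a) = 8 + (a - 21) = 8 + (-21 + a) = -13 + a)
w = -1821152349/6947549 (w = (-13 + 4)/(-1141) + ((1106 - 1556)*(5216 + 1878))/12178 = -9*(-1/1141) - 450*7094*(1/12178) = 9/1141 - 3192300*1/12178 = 9/1141 - 1596150/6089 = -1821152349/6947549 ≈ -262.13)
44596 + w = 44596 - 1821152349/6947549 = 308011742855/6947549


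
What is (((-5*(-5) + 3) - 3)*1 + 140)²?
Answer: 27225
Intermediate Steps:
(((-5*(-5) + 3) - 3)*1 + 140)² = (((25 + 3) - 3)*1 + 140)² = ((28 - 3)*1 + 140)² = (25*1 + 140)² = (25 + 140)² = 165² = 27225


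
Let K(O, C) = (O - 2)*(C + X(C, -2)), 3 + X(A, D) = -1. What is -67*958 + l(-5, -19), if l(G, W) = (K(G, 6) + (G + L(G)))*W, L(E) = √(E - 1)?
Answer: -63825 - 19*I*√6 ≈ -63825.0 - 46.54*I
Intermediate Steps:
X(A, D) = -4 (X(A, D) = -3 - 1 = -4)
L(E) = √(-1 + E)
K(O, C) = (-4 + C)*(-2 + O) (K(O, C) = (O - 2)*(C - 4) = (-2 + O)*(-4 + C) = (-4 + C)*(-2 + O))
l(G, W) = W*(-4 + √(-1 + G) + 3*G) (l(G, W) = ((8 - 4*G - 2*6 + 6*G) + (G + √(-1 + G)))*W = ((8 - 4*G - 12 + 6*G) + (G + √(-1 + G)))*W = ((-4 + 2*G) + (G + √(-1 + G)))*W = (-4 + √(-1 + G) + 3*G)*W = W*(-4 + √(-1 + G) + 3*G))
-67*958 + l(-5, -19) = -67*958 - 19*(-4 + √(-1 - 5) + 3*(-5)) = -64186 - 19*(-4 + √(-6) - 15) = -64186 - 19*(-4 + I*√6 - 15) = -64186 - 19*(-19 + I*√6) = -64186 + (361 - 19*I*√6) = -63825 - 19*I*√6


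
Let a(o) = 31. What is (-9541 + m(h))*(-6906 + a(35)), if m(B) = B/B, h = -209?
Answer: 65587500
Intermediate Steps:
m(B) = 1
(-9541 + m(h))*(-6906 + a(35)) = (-9541 + 1)*(-6906 + 31) = -9540*(-6875) = 65587500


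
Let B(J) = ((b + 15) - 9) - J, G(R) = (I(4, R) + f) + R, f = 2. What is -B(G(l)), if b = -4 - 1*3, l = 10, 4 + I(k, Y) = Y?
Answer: 19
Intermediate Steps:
I(k, Y) = -4 + Y
G(R) = -2 + 2*R (G(R) = ((-4 + R) + 2) + R = (-2 + R) + R = -2 + 2*R)
b = -7 (b = -4 - 3 = -7)
B(J) = -1 - J (B(J) = ((-7 + 15) - 9) - J = (8 - 9) - J = -1 - J)
-B(G(l)) = -(-1 - (-2 + 2*10)) = -(-1 - (-2 + 20)) = -(-1 - 1*18) = -(-1 - 18) = -1*(-19) = 19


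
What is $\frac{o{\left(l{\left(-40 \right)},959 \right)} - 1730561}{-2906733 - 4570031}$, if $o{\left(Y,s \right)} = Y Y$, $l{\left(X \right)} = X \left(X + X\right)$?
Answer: $- \frac{8509439}{7476764} \approx -1.1381$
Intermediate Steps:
$l{\left(X \right)} = 2 X^{2}$ ($l{\left(X \right)} = X 2 X = 2 X^{2}$)
$o{\left(Y,s \right)} = Y^{2}$
$\frac{o{\left(l{\left(-40 \right)},959 \right)} - 1730561}{-2906733 - 4570031} = \frac{\left(2 \left(-40\right)^{2}\right)^{2} - 1730561}{-2906733 - 4570031} = \frac{\left(2 \cdot 1600\right)^{2} - 1730561}{-7476764} = \left(3200^{2} - 1730561\right) \left(- \frac{1}{7476764}\right) = \left(10240000 - 1730561\right) \left(- \frac{1}{7476764}\right) = 8509439 \left(- \frac{1}{7476764}\right) = - \frac{8509439}{7476764}$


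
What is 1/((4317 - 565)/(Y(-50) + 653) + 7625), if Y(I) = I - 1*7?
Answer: 149/1137063 ≈ 0.00013104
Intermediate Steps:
Y(I) = -7 + I (Y(I) = I - 7 = -7 + I)
1/((4317 - 565)/(Y(-50) + 653) + 7625) = 1/((4317 - 565)/((-7 - 50) + 653) + 7625) = 1/(3752/(-57 + 653) + 7625) = 1/(3752/596 + 7625) = 1/(3752*(1/596) + 7625) = 1/(938/149 + 7625) = 1/(1137063/149) = 149/1137063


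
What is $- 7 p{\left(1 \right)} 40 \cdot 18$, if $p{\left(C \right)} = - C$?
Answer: $5040$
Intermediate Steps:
$- 7 p{\left(1 \right)} 40 \cdot 18 = - 7 \left(\left(-1\right) 1\right) 40 \cdot 18 = \left(-7\right) \left(-1\right) 40 \cdot 18 = 7 \cdot 40 \cdot 18 = 280 \cdot 18 = 5040$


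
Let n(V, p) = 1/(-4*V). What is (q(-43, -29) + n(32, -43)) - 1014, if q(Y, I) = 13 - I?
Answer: -124417/128 ≈ -972.01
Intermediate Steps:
n(V, p) = -1/(4*V)
(q(-43, -29) + n(32, -43)) - 1014 = ((13 - 1*(-29)) - ¼/32) - 1014 = ((13 + 29) - ¼*1/32) - 1014 = (42 - 1/128) - 1014 = 5375/128 - 1014 = -124417/128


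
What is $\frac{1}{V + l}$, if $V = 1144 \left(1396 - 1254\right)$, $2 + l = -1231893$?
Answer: $- \frac{1}{1069447} \approx -9.3506 \cdot 10^{-7}$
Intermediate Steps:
$l = -1231895$ ($l = -2 - 1231893 = -1231895$)
$V = 162448$ ($V = 1144 \cdot 142 = 162448$)
$\frac{1}{V + l} = \frac{1}{162448 - 1231895} = \frac{1}{-1069447} = - \frac{1}{1069447}$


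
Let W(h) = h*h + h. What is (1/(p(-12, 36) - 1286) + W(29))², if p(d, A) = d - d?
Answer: 1251755954761/1653796 ≈ 7.5690e+5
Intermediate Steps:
p(d, A) = 0
W(h) = h + h² (W(h) = h² + h = h + h²)
(1/(p(-12, 36) - 1286) + W(29))² = (1/(0 - 1286) + 29*(1 + 29))² = (1/(-1286) + 29*30)² = (-1/1286 + 870)² = (1118819/1286)² = 1251755954761/1653796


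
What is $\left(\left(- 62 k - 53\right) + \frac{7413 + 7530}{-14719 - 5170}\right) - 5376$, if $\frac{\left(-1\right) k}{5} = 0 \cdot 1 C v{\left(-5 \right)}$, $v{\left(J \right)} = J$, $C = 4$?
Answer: $- \frac{107992324}{19889} \approx -5429.8$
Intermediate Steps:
$k = 0$ ($k = - 5 \cdot 0 \cdot 1 \cdot 4 \left(-5\right) = - 5 \cdot 0 \cdot 4 \left(-5\right) = - 5 \cdot 0 \left(-5\right) = \left(-5\right) 0 = 0$)
$\left(\left(- 62 k - 53\right) + \frac{7413 + 7530}{-14719 - 5170}\right) - 5376 = \left(\left(\left(-62\right) 0 - 53\right) + \frac{7413 + 7530}{-14719 - 5170}\right) - 5376 = \left(\left(0 - 53\right) + \frac{14943}{-19889}\right) - 5376 = \left(-53 + 14943 \left(- \frac{1}{19889}\right)\right) - 5376 = \left(-53 - \frac{14943}{19889}\right) - 5376 = - \frac{1069060}{19889} - 5376 = - \frac{107992324}{19889}$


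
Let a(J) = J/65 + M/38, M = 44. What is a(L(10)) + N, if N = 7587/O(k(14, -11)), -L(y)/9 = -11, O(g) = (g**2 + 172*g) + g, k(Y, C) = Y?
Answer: 18038143/3233230 ≈ 5.5790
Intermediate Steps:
O(g) = g**2 + 173*g
L(y) = 99 (L(y) = -9*(-11) = 99)
N = 7587/2618 (N = 7587/((14*(173 + 14))) = 7587/((14*187)) = 7587/2618 ≈ 2.8980)
a(J) = 22/19 + J/65 (a(J) = J/65 + 44/38 = J*(1/65) + 44*(1/38) = J/65 + 22/19 = 22/19 + J/65)
a(L(10)) + N = (22/19 + (1/65)*99) + 7587/2618 = (22/19 + 99/65) + 7587/2618 = 3311/1235 + 7587/2618 = 18038143/3233230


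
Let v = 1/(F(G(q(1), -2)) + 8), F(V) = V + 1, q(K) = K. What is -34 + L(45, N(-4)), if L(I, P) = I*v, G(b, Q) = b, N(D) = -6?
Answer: -59/2 ≈ -29.500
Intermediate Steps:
F(V) = 1 + V
v = ⅒ (v = 1/((1 + 1) + 8) = 1/(2 + 8) = 1/10 = ⅒ ≈ 0.10000)
L(I, P) = I/10 (L(I, P) = I*(⅒) = I/10)
-34 + L(45, N(-4)) = -34 + (⅒)*45 = -34 + 9/2 = -59/2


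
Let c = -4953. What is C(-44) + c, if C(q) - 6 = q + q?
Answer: -5035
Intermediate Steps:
C(q) = 6 + 2*q (C(q) = 6 + (q + q) = 6 + 2*q)
C(-44) + c = (6 + 2*(-44)) - 4953 = (6 - 88) - 4953 = -82 - 4953 = -5035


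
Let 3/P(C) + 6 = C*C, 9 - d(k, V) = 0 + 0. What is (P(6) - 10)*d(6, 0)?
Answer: -891/10 ≈ -89.100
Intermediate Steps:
d(k, V) = 9 (d(k, V) = 9 - (0 + 0) = 9 - 1*0 = 9 + 0 = 9)
P(C) = 3/(-6 + C²) (P(C) = 3/(-6 + C*C) = 3/(-6 + C²))
(P(6) - 10)*d(6, 0) = (3/(-6 + 6²) - 10)*9 = (3/(-6 + 36) - 10)*9 = (3/30 - 10)*9 = (3*(1/30) - 10)*9 = (⅒ - 10)*9 = -99/10*9 = -891/10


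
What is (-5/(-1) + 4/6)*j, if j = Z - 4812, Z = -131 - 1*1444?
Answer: -36193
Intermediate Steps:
Z = -1575 (Z = -131 - 1444 = -1575)
j = -6387 (j = -1575 - 4812 = -6387)
(-5/(-1) + 4/6)*j = (-5/(-1) + 4/6)*(-6387) = (-5*(-1) + 4*(⅙))*(-6387) = (5 + ⅔)*(-6387) = (17/3)*(-6387) = -36193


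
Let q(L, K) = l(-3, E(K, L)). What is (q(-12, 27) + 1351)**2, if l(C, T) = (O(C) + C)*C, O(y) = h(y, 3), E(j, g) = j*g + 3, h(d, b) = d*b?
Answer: 1923769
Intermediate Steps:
h(d, b) = b*d
E(j, g) = 3 + g*j (E(j, g) = g*j + 3 = 3 + g*j)
O(y) = 3*y
l(C, T) = 4*C**2 (l(C, T) = (3*C + C)*C = (4*C)*C = 4*C**2)
q(L, K) = 36 (q(L, K) = 4*(-3)**2 = 4*9 = 36)
(q(-12, 27) + 1351)**2 = (36 + 1351)**2 = 1387**2 = 1923769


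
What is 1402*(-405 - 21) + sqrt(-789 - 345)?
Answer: -597252 + 9*I*sqrt(14) ≈ -5.9725e+5 + 33.675*I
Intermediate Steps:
1402*(-405 - 21) + sqrt(-789 - 345) = 1402*(-426) + sqrt(-1134) = -597252 + 9*I*sqrt(14)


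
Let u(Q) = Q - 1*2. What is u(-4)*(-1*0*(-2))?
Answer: 0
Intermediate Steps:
u(Q) = -2 + Q (u(Q) = Q - 2 = -2 + Q)
u(-4)*(-1*0*(-2)) = (-2 - 4)*(-1*0*(-2)) = -0*(-2) = -6*0 = 0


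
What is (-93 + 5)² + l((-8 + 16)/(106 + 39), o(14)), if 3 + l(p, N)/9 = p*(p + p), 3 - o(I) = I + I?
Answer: 162251077/21025 ≈ 7717.1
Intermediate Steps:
o(I) = 3 - 2*I (o(I) = 3 - (I + I) = 3 - 2*I)
l(p, N) = -27 + 18*p² (l(p, N) = -27 + 9*(p*(p + p)) = -27 + 9*(p*(2*p)) = -27 + 9*(2*p²) = -27 + 18*p²)
(-93 + 5)² + l((-8 + 16)/(106 + 39), o(14)) = (-93 + 5)² + (-27 + 18*((-8 + 16)/(106 + 39))²) = (-88)² + (-27 + 18*(8/145)²) = 7744 + (-27 + 18*(8*(1/145))²) = 7744 + (-27 + 18*(8/145)²) = 7744 + (-27 + 18*(64/21025)) = 7744 + (-27 + 1152/21025) = 7744 - 566523/21025 = 162251077/21025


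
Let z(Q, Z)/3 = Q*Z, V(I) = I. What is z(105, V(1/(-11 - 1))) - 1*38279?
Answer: -153221/4 ≈ -38305.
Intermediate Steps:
z(Q, Z) = 3*Q*Z (z(Q, Z) = 3*(Q*Z) = 3*Q*Z)
z(105, V(1/(-11 - 1))) - 1*38279 = 3*105/(-11 - 1) - 1*38279 = 3*105/(-12) - 38279 = 3*105*(-1/12) - 38279 = -105/4 - 38279 = -153221/4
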